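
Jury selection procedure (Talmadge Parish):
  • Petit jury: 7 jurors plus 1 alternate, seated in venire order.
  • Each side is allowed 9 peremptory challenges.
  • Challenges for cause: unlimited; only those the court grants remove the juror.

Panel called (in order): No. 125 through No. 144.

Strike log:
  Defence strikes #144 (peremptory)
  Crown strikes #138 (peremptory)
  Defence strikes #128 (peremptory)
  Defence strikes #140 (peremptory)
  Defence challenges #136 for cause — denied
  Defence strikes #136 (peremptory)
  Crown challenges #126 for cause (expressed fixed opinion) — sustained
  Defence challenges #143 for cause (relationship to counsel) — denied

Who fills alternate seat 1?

134

Removed: #126, #128, #136, #138, #140, #144. (#143 stays — for-cause denied.)
Filling seats in venire order through position 8: #125, #127, #129, #130, #131, #132, #133, #134.
So alternate 1 is #134.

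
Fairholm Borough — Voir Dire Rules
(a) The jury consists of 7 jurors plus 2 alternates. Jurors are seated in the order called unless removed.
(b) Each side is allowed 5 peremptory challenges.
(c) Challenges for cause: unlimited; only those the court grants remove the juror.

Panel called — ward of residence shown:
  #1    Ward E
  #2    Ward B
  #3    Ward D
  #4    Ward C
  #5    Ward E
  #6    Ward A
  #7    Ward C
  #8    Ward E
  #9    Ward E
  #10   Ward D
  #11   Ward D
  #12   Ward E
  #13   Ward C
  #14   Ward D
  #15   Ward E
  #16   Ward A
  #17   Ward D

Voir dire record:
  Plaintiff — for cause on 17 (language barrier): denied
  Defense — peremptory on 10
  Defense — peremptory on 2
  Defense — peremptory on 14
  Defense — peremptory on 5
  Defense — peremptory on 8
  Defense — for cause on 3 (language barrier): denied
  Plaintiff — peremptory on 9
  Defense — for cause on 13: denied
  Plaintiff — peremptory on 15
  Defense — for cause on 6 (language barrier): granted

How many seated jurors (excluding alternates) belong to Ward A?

Removed: #2, #5, #6, #8, #9, #10, #14, #15.
Seated jurors 1–7: #1, #3, #4, #7, #11, #12, #13 (alternates #16, #17 not counted).
None of those are in Ward A → 0.

0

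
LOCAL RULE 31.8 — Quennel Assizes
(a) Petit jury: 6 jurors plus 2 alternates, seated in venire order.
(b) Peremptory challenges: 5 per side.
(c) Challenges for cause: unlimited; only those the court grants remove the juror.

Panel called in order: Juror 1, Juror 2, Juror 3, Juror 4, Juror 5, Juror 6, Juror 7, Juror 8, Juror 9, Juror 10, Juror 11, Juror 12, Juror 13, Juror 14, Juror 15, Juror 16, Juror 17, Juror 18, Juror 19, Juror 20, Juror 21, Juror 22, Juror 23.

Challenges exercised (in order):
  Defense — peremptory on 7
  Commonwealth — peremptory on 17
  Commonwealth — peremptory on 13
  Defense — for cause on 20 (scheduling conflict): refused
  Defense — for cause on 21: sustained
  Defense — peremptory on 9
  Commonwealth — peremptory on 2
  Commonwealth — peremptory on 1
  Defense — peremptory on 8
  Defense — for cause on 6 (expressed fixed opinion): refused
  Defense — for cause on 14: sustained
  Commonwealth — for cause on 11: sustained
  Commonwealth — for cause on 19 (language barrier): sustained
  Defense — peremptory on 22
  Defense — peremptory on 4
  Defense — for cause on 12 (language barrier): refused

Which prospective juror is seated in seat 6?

15

Removed: #1, #2, #4, #7, #8, #9, #11, #13, #14, #17, #19, #21, #22. (#6, #12, #20 stay — for-cause denied.)
Seating in order: seats 1–6 → #3, #5, #6, #10, #12, #15; alternates → #16, #18.
So seat 6 is #15.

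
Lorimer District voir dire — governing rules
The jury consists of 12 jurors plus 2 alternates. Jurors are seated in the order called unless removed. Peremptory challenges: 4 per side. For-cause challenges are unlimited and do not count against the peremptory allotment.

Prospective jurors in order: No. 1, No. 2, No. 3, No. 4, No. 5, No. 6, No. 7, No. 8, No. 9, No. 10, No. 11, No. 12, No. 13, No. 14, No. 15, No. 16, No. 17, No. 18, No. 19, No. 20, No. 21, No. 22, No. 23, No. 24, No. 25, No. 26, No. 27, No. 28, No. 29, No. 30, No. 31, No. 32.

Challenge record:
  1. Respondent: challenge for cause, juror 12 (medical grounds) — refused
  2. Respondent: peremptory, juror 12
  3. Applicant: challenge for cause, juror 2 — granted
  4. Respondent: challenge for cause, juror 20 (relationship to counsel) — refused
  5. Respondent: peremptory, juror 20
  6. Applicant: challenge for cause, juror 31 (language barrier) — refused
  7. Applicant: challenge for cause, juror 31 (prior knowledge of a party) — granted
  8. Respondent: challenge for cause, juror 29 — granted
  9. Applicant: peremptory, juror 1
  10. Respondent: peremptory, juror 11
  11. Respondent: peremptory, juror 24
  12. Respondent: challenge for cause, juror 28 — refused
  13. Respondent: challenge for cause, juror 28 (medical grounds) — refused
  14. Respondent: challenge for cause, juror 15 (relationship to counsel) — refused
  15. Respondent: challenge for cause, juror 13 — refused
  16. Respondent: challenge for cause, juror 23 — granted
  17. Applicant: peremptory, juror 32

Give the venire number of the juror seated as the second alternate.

18

Removed: #1, #2, #11, #12, #20, #23, #24, #29, #31, #32. (#13, #15, #28 stay — for-cause denied.)
Seating in order: seats 1–12 → #3, #4, #5, #6, #7, #8, #9, #10, #13, #14, #15, #16; alternates → #17, #18.
So alternate 2 is #18.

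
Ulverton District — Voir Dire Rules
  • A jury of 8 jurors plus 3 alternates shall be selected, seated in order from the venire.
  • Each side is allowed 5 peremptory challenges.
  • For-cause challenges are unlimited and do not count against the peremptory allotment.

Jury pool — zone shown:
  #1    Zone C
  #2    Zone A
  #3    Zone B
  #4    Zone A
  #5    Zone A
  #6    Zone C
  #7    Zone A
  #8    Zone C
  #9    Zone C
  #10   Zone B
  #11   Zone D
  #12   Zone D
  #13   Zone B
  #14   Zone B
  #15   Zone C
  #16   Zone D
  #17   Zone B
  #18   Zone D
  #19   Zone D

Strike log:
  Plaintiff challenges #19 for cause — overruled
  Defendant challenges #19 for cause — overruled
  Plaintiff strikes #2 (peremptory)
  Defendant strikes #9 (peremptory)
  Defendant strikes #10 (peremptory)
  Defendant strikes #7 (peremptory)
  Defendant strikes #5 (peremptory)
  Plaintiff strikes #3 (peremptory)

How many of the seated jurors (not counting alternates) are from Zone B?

Removed: #2, #3, #5, #7, #9, #10.
Seated jurors 1–8: #1, #4, #6, #8, #11, #12, #13, #14 (alternates #15, #16, #17 not counted).
Of those, in Zone B: #13, #14 → 2.

2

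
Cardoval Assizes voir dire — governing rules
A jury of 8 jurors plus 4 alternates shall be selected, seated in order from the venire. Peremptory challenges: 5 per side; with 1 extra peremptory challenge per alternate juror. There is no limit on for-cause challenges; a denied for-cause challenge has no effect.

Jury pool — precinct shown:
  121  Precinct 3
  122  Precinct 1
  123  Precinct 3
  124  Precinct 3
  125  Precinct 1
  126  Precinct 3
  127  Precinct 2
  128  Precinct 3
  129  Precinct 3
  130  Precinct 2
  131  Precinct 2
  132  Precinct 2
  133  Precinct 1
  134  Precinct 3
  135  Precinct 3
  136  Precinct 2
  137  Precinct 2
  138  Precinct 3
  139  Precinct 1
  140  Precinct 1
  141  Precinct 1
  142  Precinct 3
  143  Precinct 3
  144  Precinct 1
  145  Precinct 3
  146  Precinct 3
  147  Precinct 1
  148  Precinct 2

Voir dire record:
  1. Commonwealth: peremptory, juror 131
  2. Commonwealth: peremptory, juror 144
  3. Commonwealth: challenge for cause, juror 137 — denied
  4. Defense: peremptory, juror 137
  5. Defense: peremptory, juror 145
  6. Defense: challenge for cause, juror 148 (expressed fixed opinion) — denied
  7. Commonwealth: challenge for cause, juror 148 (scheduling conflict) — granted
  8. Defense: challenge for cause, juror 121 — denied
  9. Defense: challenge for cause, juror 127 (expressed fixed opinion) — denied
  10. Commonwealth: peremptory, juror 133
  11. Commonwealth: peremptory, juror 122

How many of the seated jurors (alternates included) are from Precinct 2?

3

Removed: #122, #131, #133, #137, #144, #145, #148.
Seated (12 incl. alternates): #121, #123, #124, #125, #126, #127, #128, #129, #130, #132, #134, #135.
Of those, in Precinct 2: #127, #130, #132 → 3.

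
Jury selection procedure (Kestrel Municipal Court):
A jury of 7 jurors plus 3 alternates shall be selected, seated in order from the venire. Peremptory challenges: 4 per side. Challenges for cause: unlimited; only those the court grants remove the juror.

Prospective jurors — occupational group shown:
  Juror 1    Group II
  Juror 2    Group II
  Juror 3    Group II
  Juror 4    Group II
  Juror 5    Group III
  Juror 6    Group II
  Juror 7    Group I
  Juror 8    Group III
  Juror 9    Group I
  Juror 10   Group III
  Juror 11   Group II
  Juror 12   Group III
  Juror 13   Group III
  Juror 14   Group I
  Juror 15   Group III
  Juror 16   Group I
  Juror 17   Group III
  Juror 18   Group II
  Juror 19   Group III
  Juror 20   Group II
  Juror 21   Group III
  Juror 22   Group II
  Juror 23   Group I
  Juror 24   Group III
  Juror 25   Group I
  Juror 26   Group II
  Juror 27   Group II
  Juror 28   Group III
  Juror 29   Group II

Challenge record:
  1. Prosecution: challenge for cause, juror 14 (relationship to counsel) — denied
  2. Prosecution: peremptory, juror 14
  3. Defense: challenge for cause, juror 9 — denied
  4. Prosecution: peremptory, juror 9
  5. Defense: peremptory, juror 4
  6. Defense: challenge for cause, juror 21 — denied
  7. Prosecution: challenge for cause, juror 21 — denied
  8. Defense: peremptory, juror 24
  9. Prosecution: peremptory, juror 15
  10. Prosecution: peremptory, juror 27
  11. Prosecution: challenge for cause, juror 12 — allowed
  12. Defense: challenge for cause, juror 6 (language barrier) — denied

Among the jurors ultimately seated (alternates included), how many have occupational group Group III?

Removed: #4, #9, #12, #14, #15, #24, #27.
Seated (10 incl. alternates): #1, #2, #3, #5, #6, #7, #8, #10, #11, #13.
Of those, in Group III: #5, #8, #10, #13 → 4.

4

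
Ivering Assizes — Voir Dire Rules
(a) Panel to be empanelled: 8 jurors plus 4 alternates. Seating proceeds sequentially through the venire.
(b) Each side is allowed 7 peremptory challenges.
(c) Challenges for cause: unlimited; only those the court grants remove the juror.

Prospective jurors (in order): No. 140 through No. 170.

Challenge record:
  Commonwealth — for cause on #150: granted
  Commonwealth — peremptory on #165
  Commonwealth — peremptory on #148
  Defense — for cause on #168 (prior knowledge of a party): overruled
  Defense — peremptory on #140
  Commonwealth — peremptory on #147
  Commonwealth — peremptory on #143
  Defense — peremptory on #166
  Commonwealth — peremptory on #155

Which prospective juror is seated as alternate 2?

154

Removed: #140, #143, #147, #148, #150, #155, #165, #166. (#168 stays — for-cause denied.)
Filling seats in venire order through position 10: #141, #142, #144, #145, #146, #149, #151, #152, #153, #154.
So alternate 2 is #154.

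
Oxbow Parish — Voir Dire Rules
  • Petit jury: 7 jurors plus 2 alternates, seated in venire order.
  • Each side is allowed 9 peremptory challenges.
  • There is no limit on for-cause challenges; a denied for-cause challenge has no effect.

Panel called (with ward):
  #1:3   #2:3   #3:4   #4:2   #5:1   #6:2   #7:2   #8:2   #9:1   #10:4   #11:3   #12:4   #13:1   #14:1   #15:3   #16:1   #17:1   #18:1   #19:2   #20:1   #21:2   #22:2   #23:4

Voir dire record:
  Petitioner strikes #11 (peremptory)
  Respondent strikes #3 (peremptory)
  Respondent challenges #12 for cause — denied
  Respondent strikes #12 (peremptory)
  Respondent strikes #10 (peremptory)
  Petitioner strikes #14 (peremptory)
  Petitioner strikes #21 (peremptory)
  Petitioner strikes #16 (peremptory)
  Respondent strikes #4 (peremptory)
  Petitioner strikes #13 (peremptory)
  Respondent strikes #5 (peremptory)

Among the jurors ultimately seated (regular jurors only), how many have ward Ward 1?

1

Removed: #3, #4, #5, #10, #11, #12, #13, #14, #16, #21.
Seated jurors 1–7: #1, #2, #6, #7, #8, #9, #15 (alternates #17, #18 not counted).
Of those, in Ward 1: #9 → 1.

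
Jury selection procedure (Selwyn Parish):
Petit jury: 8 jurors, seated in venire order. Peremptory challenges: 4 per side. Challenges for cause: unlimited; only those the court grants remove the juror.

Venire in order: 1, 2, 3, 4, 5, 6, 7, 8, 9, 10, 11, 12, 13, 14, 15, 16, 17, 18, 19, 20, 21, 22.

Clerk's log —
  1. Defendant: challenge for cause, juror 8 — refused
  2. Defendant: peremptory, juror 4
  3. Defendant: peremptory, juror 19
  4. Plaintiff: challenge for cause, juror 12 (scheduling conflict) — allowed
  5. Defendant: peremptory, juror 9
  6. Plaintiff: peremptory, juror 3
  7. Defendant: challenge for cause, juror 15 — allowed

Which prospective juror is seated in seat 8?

Removed: #3, #4, #9, #12, #15, #19. (#8 stays — for-cause denied.)
Seating in order: seats 1–8 → #1, #2, #5, #6, #7, #8, #10, #11.
So seat 8 is #11.

11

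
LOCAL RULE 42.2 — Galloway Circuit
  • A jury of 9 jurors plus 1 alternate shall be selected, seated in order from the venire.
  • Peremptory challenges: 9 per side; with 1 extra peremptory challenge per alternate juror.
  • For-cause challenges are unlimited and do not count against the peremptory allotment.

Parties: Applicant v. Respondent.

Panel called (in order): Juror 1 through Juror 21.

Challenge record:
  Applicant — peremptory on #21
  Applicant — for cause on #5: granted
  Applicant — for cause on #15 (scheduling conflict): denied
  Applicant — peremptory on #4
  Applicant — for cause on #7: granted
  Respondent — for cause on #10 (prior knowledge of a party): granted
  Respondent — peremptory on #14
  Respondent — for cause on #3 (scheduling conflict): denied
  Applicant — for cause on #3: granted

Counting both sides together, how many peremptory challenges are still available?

17

Applicant allotment: 9 base + 1 × 1 alternate = 10. Respondent allotment: 9 base + 1 × 1 alternate = 10.
Applicant peremptories used: #21, #4 — 2 (for-cause on #5, #15, #7, #3 don't count).
Respondent peremptories used: #14 — 1 (for-cause on #10, #3 don't count).
Remaining: (10 − 2) + (10 − 1) = 17.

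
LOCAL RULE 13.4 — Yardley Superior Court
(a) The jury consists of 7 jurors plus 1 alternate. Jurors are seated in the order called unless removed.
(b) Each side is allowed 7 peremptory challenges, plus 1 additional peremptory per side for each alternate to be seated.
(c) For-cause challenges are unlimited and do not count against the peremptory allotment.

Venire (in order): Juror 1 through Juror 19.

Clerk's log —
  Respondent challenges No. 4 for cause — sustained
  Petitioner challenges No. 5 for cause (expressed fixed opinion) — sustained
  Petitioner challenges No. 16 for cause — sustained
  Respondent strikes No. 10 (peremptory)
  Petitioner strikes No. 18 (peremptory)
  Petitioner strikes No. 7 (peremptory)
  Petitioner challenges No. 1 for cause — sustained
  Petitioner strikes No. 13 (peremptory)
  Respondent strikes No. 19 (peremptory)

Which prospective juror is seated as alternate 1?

Removed: #1, #4, #5, #7, #10, #13, #16, #18, #19.
Seating in order: seats 1–7 → #2, #3, #6, #8, #9, #11, #12; alternates → #14.
So alternate 1 is #14.

14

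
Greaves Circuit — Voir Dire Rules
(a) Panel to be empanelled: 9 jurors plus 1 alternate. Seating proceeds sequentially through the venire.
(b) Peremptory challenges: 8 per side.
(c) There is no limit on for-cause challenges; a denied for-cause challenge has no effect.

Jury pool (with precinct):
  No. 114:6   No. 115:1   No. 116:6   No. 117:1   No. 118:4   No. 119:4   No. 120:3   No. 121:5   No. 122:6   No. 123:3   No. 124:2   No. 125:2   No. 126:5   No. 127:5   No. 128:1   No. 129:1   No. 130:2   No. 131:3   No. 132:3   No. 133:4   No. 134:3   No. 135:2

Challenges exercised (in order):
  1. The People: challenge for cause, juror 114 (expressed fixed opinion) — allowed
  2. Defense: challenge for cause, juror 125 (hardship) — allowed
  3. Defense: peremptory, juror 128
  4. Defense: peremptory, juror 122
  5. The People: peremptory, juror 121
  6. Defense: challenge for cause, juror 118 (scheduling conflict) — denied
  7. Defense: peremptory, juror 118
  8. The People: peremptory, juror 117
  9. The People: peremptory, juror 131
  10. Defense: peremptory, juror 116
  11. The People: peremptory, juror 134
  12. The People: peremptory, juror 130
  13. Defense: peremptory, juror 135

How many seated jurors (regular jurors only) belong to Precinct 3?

Removed: #114, #116, #117, #118, #121, #122, #125, #128, #130, #131, #134, #135.
Seated jurors 1–9: #115, #119, #120, #123, #124, #126, #127, #129, #132 (alternates #133 not counted).
Of those, in Precinct 3: #120, #123, #132 → 3.

3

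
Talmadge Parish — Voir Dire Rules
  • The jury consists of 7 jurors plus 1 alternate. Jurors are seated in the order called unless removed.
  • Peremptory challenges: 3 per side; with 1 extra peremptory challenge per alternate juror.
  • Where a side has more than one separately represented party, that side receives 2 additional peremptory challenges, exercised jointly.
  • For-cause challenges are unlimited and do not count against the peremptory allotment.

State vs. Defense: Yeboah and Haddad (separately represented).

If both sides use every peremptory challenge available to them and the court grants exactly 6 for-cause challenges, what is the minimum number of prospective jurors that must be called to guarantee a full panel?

24

Seats to fill: 7 + 1 alternates = 8.
Peremptories — State: 3 + 1×1 = 4; Defense: 3 + 1×1 + 2 = 6; total 10.
For-cause removals: 6.
Minimum venire: 8 + 10 + 6 = 24.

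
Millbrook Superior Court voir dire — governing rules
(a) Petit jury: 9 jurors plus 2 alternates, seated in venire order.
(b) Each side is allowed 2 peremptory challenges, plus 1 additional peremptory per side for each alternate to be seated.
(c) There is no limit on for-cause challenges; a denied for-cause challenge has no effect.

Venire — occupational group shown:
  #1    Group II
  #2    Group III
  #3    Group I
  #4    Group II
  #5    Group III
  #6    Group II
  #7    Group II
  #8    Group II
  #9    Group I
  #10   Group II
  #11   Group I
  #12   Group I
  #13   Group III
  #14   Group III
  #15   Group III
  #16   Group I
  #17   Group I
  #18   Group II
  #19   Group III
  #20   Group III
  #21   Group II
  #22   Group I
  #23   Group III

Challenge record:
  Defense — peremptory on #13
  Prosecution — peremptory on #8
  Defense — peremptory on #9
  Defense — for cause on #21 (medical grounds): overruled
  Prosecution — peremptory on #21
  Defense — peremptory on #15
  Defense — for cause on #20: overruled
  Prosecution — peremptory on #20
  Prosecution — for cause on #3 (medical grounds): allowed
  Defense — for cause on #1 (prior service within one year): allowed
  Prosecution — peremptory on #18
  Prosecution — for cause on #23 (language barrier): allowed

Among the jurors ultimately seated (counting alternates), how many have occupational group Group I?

4

Removed: #1, #3, #8, #9, #13, #15, #18, #20, #21, #23.
Seated (11 incl. alternates): #2, #4, #5, #6, #7, #10, #11, #12, #14, #16, #17.
Of those, in Group I: #11, #12, #16, #17 → 4.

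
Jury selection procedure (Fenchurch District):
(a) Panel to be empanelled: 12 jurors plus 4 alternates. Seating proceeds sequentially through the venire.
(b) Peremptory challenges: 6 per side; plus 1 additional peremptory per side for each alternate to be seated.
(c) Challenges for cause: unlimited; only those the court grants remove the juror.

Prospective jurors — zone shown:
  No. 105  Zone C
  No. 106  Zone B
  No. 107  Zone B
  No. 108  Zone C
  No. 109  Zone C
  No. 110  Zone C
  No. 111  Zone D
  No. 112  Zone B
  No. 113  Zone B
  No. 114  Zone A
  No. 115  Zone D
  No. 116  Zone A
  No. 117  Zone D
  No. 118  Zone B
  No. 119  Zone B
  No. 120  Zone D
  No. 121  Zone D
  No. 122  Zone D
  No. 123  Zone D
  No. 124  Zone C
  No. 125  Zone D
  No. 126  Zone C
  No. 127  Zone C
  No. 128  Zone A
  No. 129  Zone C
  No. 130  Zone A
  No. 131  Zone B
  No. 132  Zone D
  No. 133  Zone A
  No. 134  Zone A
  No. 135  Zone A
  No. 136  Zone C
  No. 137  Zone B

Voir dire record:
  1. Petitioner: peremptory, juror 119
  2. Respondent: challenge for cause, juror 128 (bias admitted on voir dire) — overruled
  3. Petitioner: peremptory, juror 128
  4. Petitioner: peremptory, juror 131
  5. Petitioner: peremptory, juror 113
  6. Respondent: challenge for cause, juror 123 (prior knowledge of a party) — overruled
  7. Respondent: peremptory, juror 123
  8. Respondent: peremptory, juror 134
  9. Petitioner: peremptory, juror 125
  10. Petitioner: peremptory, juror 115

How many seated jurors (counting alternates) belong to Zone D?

Removed: #113, #115, #119, #123, #125, #128, #131, #134.
Seated (16 incl. alternates): #105, #106, #107, #108, #109, #110, #111, #112, #114, #116, #117, #118, #120, #121, #122, #124.
Of those, in Zone D: #111, #117, #120, #121, #122 → 5.

5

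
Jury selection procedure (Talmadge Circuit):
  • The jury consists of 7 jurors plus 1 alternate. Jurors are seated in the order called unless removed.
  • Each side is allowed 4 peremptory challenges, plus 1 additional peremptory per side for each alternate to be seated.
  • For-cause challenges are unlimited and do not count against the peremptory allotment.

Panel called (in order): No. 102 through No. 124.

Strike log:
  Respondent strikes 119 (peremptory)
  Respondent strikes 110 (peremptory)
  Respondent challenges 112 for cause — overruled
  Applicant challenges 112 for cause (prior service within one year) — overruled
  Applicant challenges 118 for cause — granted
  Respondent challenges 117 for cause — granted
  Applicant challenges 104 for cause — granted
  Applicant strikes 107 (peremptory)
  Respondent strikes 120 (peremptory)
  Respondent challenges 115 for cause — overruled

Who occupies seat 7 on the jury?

111

Removed: #104, #107, #110, #117, #118, #119, #120. (#112, #115 stay — for-cause denied.)
Seating in order: seats 1–7 → #102, #103, #105, #106, #108, #109, #111; alternates → #112.
So seat 7 is #111.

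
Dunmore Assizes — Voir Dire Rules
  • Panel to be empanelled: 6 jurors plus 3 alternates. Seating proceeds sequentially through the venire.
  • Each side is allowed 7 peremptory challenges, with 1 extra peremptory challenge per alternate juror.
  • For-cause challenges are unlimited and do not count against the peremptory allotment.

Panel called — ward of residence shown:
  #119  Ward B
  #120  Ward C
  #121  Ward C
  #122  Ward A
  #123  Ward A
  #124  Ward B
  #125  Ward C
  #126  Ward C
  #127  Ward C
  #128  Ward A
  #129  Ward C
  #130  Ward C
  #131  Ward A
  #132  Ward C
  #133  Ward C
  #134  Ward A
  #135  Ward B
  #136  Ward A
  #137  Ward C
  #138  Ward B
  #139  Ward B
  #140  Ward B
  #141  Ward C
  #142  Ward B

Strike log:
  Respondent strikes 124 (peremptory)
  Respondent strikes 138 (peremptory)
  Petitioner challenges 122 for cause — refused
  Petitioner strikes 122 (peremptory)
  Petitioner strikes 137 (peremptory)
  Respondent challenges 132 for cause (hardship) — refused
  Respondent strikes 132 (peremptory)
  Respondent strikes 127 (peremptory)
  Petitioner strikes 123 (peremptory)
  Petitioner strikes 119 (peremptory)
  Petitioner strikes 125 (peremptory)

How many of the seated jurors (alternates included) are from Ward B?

Removed: #119, #122, #123, #124, #125, #127, #132, #137, #138.
Seated (9 incl. alternates): #120, #121, #126, #128, #129, #130, #131, #133, #134.
None of those are in Ward B → 0.

0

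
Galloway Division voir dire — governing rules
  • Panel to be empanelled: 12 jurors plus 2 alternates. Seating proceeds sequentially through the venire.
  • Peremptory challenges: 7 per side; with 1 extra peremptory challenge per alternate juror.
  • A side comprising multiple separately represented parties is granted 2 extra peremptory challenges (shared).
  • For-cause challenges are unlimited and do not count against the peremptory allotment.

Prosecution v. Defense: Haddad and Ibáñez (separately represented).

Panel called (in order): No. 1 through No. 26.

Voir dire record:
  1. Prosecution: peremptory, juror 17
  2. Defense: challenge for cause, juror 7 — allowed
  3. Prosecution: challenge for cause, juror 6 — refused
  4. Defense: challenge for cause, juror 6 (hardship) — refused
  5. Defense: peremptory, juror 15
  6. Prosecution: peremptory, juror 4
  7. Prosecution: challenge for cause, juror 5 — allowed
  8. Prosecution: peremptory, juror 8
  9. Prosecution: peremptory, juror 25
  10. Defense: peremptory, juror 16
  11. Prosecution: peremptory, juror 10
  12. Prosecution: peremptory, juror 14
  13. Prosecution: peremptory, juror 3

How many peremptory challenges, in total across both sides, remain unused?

Prosecution allotment: 7 base + 1 × 2 alternates = 9. Defense allotment: 7 base + 1 × 2 alternates + 2 multi-party = 11.
Prosecution peremptories used: #17, #4, #8, #25, #10, #14, #3 — 7 (for-cause on #6, #5 don't count).
Defense peremptories used: #15, #16 — 2 (for-cause on #7, #6 don't count).
Remaining: (9 − 7) + (11 − 2) = 11.

11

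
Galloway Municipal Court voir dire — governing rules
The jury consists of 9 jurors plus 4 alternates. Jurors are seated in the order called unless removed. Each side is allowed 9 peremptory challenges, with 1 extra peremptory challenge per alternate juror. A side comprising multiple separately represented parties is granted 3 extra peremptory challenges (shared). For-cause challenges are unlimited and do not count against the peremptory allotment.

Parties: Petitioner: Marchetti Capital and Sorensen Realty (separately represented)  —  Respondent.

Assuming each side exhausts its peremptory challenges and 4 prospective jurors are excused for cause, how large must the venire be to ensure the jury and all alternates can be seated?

Seats to fill: 9 + 4 alternates = 13.
Peremptories — Petitioner: 9 + 1×4 + 3 = 16; Respondent: 9 + 1×4 = 13; total 29.
For-cause removals: 4.
Minimum venire: 13 + 29 + 4 = 46.

46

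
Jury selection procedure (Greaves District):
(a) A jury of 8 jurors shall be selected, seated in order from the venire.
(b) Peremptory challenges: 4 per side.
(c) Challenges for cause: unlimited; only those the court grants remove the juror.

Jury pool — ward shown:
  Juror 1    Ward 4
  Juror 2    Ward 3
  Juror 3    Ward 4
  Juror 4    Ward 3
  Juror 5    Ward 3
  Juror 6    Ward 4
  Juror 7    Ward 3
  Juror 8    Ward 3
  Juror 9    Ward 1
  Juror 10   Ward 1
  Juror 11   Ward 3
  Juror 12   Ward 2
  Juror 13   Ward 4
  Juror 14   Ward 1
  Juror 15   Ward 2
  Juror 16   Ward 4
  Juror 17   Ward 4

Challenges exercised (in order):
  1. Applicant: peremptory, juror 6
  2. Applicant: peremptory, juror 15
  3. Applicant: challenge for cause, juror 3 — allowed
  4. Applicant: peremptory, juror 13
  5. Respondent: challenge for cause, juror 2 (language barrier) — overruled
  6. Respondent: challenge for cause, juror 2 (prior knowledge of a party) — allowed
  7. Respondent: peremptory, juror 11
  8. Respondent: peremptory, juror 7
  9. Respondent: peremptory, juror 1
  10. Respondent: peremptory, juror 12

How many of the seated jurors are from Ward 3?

Removed: #1, #2, #3, #6, #7, #11, #12, #13, #15.
Seated jurors 1–8: #4, #5, #8, #9, #10, #14, #16, #17.
Of those, in Ward 3: #4, #5, #8 → 3.

3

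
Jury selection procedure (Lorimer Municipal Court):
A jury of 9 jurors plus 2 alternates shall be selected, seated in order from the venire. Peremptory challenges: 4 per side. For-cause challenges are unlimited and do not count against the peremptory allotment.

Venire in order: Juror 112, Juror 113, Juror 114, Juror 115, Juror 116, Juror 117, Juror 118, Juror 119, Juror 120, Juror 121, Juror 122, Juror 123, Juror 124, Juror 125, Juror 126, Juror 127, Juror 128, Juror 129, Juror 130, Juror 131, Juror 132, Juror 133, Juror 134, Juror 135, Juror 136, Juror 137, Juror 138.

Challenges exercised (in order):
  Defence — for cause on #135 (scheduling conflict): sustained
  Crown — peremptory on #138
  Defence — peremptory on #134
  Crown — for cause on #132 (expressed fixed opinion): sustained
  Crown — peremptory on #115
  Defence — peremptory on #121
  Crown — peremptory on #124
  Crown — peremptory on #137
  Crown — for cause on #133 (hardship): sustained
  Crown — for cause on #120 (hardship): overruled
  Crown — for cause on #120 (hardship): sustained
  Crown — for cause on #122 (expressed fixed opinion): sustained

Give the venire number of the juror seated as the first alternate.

126

Removed: #115, #120, #121, #122, #124, #132, #133, #134, #135, #137, #138.
Seating in order: seats 1–9 → #112, #113, #114, #116, #117, #118, #119, #123, #125; alternates → #126, #127.
So alternate 1 is #126.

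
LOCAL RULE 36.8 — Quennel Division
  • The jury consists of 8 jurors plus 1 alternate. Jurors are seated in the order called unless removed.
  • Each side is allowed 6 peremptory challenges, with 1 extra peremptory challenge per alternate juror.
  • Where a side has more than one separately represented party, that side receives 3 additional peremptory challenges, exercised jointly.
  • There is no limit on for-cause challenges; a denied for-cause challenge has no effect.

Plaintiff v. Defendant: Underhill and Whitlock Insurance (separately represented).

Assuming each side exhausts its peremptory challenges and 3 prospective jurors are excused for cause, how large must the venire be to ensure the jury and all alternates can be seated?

Seats to fill: 8 + 1 alternates = 9.
Peremptories — Plaintiff: 6 + 1×1 = 7; Defendant: 6 + 1×1 + 3 = 10; total 17.
For-cause removals: 3.
Minimum venire: 9 + 17 + 3 = 29.

29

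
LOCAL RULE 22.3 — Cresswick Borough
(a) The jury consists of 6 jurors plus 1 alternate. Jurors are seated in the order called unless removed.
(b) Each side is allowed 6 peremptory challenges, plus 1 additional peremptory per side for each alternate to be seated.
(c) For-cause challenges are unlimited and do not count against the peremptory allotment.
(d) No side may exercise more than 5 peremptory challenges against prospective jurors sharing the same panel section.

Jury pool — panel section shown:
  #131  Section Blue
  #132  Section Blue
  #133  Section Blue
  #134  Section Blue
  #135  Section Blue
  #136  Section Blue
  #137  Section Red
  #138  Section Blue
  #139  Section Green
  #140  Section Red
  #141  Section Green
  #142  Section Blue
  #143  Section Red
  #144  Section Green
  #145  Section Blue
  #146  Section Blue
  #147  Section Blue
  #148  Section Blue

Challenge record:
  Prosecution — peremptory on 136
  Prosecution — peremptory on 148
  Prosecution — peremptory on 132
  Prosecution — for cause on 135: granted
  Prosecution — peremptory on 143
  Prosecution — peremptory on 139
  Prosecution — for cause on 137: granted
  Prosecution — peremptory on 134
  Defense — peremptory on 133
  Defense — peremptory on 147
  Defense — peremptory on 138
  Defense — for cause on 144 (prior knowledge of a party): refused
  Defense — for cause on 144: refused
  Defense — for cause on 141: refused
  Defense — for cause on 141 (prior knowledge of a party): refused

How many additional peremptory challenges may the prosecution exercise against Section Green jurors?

1

Prosecution peremptories so far: #136, #148, #132, #143, #139, #134 — 6 of 7 used, 1 left overall.
Against Section Green: #139 — 1 used; per-section cap 5 leaves 4.
Binding limit: min(1, 4) = 1.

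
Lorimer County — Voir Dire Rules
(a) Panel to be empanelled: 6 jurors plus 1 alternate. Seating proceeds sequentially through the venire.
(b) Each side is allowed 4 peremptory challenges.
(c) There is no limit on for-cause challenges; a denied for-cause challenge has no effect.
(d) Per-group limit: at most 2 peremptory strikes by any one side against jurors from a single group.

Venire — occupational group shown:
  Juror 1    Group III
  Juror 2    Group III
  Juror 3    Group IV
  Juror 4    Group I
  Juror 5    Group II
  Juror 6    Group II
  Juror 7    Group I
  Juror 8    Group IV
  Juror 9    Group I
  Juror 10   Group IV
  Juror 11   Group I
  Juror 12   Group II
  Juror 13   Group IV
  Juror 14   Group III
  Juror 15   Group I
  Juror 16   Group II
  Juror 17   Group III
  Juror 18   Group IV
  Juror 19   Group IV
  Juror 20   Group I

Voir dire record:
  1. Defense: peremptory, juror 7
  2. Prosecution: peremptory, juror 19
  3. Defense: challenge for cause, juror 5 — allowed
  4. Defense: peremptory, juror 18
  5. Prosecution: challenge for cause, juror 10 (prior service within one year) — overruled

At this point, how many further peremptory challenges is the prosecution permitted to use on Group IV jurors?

Prosecution peremptories so far: #19 — 1 of 4 used, 3 left overall.
Against Group IV: #19 — 1 used; per-group cap 2 leaves 1.
Binding limit: min(3, 1) = 1.

1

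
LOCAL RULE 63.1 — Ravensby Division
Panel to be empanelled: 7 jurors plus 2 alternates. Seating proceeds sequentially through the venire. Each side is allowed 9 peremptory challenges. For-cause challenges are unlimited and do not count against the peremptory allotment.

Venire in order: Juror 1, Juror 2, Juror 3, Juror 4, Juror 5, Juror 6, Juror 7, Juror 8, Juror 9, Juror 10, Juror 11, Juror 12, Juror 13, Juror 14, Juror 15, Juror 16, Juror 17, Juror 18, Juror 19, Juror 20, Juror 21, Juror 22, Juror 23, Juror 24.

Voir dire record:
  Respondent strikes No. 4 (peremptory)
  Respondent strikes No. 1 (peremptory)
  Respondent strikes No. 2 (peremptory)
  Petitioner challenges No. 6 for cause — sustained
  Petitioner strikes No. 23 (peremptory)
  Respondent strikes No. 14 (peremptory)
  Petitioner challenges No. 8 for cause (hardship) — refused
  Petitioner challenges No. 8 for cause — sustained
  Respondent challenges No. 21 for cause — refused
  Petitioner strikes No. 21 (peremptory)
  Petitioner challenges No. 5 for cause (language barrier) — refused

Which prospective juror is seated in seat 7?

Removed: #1, #2, #4, #6, #8, #14, #21, #23. (#5 stays — for-cause denied.)
Seating in order: seats 1–7 → #3, #5, #7, #9, #10, #11, #12; alternates → #13, #15.
So seat 7 is #12.

12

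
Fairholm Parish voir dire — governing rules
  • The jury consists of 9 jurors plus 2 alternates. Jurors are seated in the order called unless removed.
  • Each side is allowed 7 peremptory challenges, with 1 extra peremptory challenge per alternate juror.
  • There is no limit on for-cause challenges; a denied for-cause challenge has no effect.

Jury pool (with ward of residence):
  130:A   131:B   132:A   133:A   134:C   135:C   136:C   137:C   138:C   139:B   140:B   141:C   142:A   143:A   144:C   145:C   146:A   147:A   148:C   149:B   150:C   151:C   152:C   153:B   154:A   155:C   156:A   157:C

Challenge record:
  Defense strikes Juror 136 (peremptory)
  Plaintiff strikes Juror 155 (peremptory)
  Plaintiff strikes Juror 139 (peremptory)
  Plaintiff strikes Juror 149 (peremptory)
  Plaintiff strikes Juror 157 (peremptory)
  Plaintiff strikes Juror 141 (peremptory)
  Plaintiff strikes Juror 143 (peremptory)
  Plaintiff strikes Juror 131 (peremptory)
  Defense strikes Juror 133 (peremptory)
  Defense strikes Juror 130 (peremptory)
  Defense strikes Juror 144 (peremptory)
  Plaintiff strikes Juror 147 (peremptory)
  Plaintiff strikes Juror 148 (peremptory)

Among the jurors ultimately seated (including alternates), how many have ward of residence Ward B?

1

Removed: #130, #131, #133, #136, #139, #141, #143, #144, #147, #148, #149, #155, #157.
Seated (11 incl. alternates): #132, #134, #135, #137, #138, #140, #142, #145, #146, #150, #151.
Of those, in Ward B: #140 → 1.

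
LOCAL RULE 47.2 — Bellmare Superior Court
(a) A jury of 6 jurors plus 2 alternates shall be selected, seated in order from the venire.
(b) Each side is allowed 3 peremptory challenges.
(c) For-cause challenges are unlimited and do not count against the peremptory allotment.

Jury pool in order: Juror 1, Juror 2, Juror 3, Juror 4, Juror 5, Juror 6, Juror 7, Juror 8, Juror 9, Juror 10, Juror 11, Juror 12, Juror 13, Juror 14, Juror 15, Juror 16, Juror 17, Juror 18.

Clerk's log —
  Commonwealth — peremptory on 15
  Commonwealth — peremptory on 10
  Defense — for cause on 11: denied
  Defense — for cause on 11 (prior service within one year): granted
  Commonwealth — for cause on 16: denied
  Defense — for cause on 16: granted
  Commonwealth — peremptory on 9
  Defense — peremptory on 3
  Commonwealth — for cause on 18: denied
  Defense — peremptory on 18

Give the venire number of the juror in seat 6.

7

Removed: #3, #9, #10, #11, #15, #16, #18.
Seating in order: seats 1–6 → #1, #2, #4, #5, #6, #7; alternates → #8, #12.
So seat 6 is #7.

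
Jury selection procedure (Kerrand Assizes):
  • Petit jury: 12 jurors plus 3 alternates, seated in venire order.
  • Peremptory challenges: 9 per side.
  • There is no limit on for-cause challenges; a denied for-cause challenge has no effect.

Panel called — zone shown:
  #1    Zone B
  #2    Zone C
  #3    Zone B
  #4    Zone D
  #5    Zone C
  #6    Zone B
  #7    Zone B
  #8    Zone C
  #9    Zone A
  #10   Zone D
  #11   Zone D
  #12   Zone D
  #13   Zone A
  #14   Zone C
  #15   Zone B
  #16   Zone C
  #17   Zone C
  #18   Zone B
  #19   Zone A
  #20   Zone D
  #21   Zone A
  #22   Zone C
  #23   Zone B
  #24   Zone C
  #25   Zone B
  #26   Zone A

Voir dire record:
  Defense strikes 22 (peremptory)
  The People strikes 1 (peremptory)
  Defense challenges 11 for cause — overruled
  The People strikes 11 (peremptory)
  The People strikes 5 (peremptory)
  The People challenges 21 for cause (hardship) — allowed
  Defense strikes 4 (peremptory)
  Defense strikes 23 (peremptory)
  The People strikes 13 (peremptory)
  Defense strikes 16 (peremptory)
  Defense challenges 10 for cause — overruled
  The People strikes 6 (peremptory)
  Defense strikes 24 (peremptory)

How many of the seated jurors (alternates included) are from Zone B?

5

Removed: #1, #4, #5, #6, #11, #13, #16, #21, #22, #23, #24.
Seated (15 incl. alternates): #2, #3, #7, #8, #9, #10, #12, #14, #15, #17, #18, #19, #20, #25, #26.
Of those, in Zone B: #3, #7, #15, #18, #25 → 5.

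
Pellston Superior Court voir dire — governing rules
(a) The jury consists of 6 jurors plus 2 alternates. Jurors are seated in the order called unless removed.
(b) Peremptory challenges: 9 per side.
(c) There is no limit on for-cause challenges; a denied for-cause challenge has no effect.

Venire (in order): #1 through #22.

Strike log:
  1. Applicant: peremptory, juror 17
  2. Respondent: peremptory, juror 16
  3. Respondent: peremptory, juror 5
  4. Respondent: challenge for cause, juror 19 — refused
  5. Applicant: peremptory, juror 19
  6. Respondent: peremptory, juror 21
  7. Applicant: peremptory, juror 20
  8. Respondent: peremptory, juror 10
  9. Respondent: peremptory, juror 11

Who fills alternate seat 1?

Removed: #5, #10, #11, #16, #17, #19, #20, #21.
Seating in order: seats 1–6 → #1, #2, #3, #4, #6, #7; alternates → #8, #9.
So alternate 1 is #8.

8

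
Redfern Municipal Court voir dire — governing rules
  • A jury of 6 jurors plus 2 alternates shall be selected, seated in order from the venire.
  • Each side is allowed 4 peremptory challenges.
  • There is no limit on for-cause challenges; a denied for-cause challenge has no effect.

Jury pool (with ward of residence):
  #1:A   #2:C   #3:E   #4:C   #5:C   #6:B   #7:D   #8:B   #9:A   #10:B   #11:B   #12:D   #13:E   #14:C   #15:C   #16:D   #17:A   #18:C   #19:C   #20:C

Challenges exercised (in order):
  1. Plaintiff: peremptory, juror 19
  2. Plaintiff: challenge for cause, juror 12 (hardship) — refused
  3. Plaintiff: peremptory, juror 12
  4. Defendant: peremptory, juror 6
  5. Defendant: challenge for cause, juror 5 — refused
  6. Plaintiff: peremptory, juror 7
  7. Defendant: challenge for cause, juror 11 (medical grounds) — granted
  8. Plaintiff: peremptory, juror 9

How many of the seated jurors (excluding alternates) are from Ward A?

Removed: #6, #7, #9, #11, #12, #19.
Seated jurors 1–6: #1, #2, #3, #4, #5, #8 (alternates #10, #13 not counted).
Of those, in Ward A: #1 → 1.

1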